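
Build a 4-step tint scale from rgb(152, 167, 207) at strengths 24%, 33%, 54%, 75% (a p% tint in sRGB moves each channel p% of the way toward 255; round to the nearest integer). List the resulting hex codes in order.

#b1bcdb, #bac4df, #d0d7e9, #e5e9f3

24%: (152 + 24.72 = 176.72→177, 167 + 21.12 = 188.12→188, 207 + 11.52 = 218.52→219) → #b1bcdb
33%: (152 + 33.99 = 185.99→186, 167 + 29.04 = 196.04→196, 207 + 15.84 = 222.84→223) → #bac4df
54%: (152 + 55.62 = 207.62→208, 167 + 47.52 = 214.52→215, 207 + 25.92 = 232.92→233) → #d0d7e9
75%: (152 + 77.25 = 229.25→229, 167 + 66 = 233→233, 207 + 36 = 243→243) → #e5e9f3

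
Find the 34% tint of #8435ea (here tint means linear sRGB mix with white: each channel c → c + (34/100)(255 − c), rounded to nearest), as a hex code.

#8435ea is rgb(132, 53, 234).
Lerp each channel 34% toward 255:
  R: 132 + 0.34×(255−132) = 132 + 41.82 = 173.82 → 174
  G: 53 + 68.68 = 121.68 → 122
  B: 234 + 0.34×(255−234) = 234 + 7.14 = 241.14 → 241
rgb(174, 122, 241) = #ae7af1.

#ae7af1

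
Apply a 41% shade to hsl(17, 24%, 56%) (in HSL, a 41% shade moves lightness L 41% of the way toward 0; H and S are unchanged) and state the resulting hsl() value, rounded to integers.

L moves 41% from 56 toward 0: 56 − 22.96 = 33.04 → 33.
H and S are unchanged.

hsl(17, 24%, 33%)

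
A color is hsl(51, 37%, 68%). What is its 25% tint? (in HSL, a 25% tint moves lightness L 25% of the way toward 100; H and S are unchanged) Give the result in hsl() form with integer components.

L moves 25% from 68 toward 100: 68 + 8 = 76 → 76.
H and S are unchanged.

hsl(51, 37%, 76%)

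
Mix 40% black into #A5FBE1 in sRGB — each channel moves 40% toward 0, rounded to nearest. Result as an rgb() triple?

#A5FBE1 is rgb(165, 251, 225).
Per channel, c → c + 0.4(0 − c):
  R: 165 + 0.4×(0−165) = 165 − 66 = 99 → 99
  G: 251 + 0.4×(0−251) = 251 − 100.4 = 150.6 → 151
  B: 225 + 0.4×(0−225) = 225 − 90 = 135 → 135

rgb(99, 151, 135)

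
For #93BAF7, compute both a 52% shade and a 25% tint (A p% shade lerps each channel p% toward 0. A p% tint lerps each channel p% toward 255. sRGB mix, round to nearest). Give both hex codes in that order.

#93BAF7 is rgb(147, 186, 247).
52% shade:
  R: 147 − 76.44 = 70.56 → 71
  G: 186 − 96.72 = 89.28 → 89
  B: 247 + 0.52×(0−247) = 247 − 128.44 = 118.56 → 119
  → #475977
25% tint:
  R: 147 + 27 = 174 → 174
  G: 186 + 0.25×(255−186) = 186 + 17.25 = 203.25 → 203
  B: 247 + 2 = 249 → 249
  → #AECBF9

#475977, #AECBF9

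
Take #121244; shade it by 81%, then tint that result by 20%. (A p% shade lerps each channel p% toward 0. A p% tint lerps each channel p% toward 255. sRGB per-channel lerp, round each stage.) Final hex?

#35353D

#121244 is rgb(18, 18, 68).
Per channel, c → c + 0.81(0 − c):
  R: 18 + 0.81×(0−18) = 18 − 14.58 = 3.42 → 3
  G: 18 + 0.81×(0−18) = 18 − 14.58 = 3.42 → 3
  B: 68 + 0.81×(0−68) = 68 − 55.08 = 12.92 → 13
After the shade: rgb(3, 3, 13) = #03030D.
Per channel, c → c + 0.2(255 − c):
  R: 3 + 0.2×(255−3) = 3 + 50.4 = 53.4 → 53
  G: 3 + 50.4 = 53.4 → 53
  B: 13 + 0.2×(255−13) = 13 + 48.4 = 61.4 → 61
rgb(53, 53, 61) = #35353D.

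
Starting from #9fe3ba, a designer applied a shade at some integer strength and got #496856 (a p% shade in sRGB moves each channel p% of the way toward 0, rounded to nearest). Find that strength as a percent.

#9fe3ba is rgb(159, 227, 186); #496856 is rgb(73, 104, 86).
On the G channel (widest range): 104 ≈ 227 + (p/100)(0 − 227), so p ≈ 100×(104 − 227)/(0 − 227) = -12300/-227 = 54.19.
p = 54 reproduces all three channels after rounding.

54%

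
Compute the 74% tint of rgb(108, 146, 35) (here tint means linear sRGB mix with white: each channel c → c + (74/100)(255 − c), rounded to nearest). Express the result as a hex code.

#d9e3c6

Lerp each channel 74% toward 255:
  R: 108 + 108.78 = 216.78 → 217
  G: 146 + 80.66 = 226.66 → 227
  B: 35 + 0.74×(255−35) = 35 + 162.8 = 197.8 → 198
rgb(217, 227, 198) = #d9e3c6.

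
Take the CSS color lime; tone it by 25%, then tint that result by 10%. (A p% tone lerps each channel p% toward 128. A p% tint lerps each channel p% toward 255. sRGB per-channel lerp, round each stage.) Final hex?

CSS lime is rgb(0, 255, 0).
A 25% tone moves each channel 25% toward 128:
  R: 0 + 0.25×(128−0) = 0 + 32 = 32 → 32
  G: 255 − 31.75 = 223.25 → 223
  B: 0 + 32 = 32 → 32
After the tone: rgb(32, 223, 32) = #20DF20.
A 10% tint moves each channel 10% toward 255:
  R: 32 + 0.1×(255−32) = 32 + 22.3 = 54.3 → 54
  G: 223 + 3.2 = 226.2 → 226
  B: 32 + 0.1×(255−32) = 32 + 22.3 = 54.3 → 54
rgb(54, 226, 54) = #36E236.

#36E236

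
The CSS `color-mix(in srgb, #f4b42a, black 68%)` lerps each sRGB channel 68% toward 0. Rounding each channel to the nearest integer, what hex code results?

#4e3a0d

#f4b42a is rgb(244, 180, 42).
A 68% shade moves each channel 68% toward 0:
  R: 244 − 165.92 = 78.08 → 78
  G: 180 − 122.4 = 57.6 → 58
  B: 42 + 0.68×(0−42) = 42 − 28.56 = 13.44 → 13
rgb(78, 58, 13) = #4e3a0d.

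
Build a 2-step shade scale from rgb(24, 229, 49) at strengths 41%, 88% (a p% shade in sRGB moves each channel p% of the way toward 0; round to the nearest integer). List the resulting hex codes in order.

#0E871D, #031B06

41%: (24 − 9.84 = 14.16→14, 229 − 93.89 = 135.11→135, 49 − 20.09 = 28.91→29) → #0E871D
88%: (24 − 21.12 = 2.88→3, 229 − 201.52 = 27.48→27, 49 − 43.12 = 5.88→6) → #031B06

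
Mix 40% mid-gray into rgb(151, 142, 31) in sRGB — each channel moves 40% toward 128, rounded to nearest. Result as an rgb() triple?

Per channel, c → c + 0.4(128 − c):
  R: 151 − 9.2 = 141.8 → 142
  G: 142 − 5.6 = 136.4 → 136
  B: 31 + 0.4×(128−31) = 31 + 38.8 = 69.8 → 70

rgb(142, 136, 70)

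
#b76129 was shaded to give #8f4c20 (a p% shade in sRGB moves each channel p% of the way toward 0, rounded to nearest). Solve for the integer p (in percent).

#b76129 is rgb(183, 97, 41); #8f4c20 is rgb(143, 76, 32).
On the R channel (widest range): 143 ≈ 183 + (p/100)(0 − 183), so p ≈ 100×(143 − 183)/(0 − 183) = -4000/-183 = 21.86.
p = 22 reproduces all three channels after rounding.

22%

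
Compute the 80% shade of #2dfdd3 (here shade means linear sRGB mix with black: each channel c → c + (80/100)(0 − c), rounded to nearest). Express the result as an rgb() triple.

#2dfdd3 is rgb(45, 253, 211).
Lerp each channel 80% toward 0:
  R: 45 + 0.8×(0−45) = 45 − 36 = 9 → 9
  G: 253 − 202.4 = 50.6 → 51
  B: 211 − 168.8 = 42.2 → 42

rgb(9, 51, 42)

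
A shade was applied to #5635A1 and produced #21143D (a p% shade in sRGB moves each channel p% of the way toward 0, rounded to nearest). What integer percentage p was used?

#5635A1 is rgb(86, 53, 161); #21143D is rgb(33, 20, 61).
On the B channel (widest range): 61 ≈ 161 + (p/100)(0 − 161), so p ≈ 100×(61 − 161)/(0 − 161) = -10000/-161 = 62.11.
p = 62 reproduces all three channels after rounding.

62%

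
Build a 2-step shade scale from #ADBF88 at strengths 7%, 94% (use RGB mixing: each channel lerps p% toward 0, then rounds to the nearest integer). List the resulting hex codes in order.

#A1B27E, #0A0B08

#ADBF88 is rgb(173, 191, 136).
7%: (173 − 12.11 = 160.89→161, 191 − 13.37 = 177.63→178, 136 − 9.52 = 126.48→126) → #A1B27E
94%: (173 − 162.62 = 10.38→10, 191 − 179.54 = 11.46→11, 136 − 127.84 = 8.16→8) → #0A0B08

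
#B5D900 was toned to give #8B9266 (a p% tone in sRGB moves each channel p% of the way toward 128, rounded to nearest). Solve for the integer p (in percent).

#B5D900 is rgb(181, 217, 0); #8B9266 is rgb(139, 146, 102).
On the B channel (widest range): 102 ≈ 0 + (p/100)(128 − 0), so p ≈ 100×(102 − 0)/(128 − 0) = 10200/128 = 79.69.
p = 80 reproduces all three channels after rounding.

80%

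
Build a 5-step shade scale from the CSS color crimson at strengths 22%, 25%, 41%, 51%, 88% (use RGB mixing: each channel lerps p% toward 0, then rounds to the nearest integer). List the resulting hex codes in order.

CSS crimson is rgb(220, 20, 60).
22%: (220 − 48.4 = 171.6→172, 20 − 4.4 = 15.6→16, 60 − 13.2 = 46.8→47) → #AC102F
25%: (220 − 55 = 165→165, 20 − 5 = 15→15, 60 − 15 = 45→45) → #A50F2D
41%: (220 − 90.2 = 129.8→130, 20 − 8.2 = 11.8→12, 60 − 24.6 = 35.4→35) → #820C23
51%: (220 − 112.2 = 107.8→108, 20 − 10.2 = 9.8→10, 60 − 30.6 = 29.4→29) → #6C0A1D
88%: (220 − 193.6 = 26.4→26, 20 − 17.6 = 2.4→2, 60 − 52.8 = 7.2→7) → #1A0207

#AC102F, #A50F2D, #820C23, #6C0A1D, #1A0207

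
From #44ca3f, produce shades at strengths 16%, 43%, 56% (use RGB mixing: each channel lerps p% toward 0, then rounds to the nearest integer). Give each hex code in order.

#44ca3f is rgb(68, 202, 63).
16%: (68 − 10.88 = 57.12→57, 202 − 32.32 = 169.68→170, 63 − 10.08 = 52.92→53) → #39aa35
43%: (68 − 29.24 = 38.76→39, 202 − 86.86 = 115.14→115, 63 − 27.09 = 35.91→36) → #277324
56%: (68 − 38.08 = 29.92→30, 202 − 113.12 = 88.88→89, 63 − 35.28 = 27.72→28) → #1e591c

#39aa35, #277324, #1e591c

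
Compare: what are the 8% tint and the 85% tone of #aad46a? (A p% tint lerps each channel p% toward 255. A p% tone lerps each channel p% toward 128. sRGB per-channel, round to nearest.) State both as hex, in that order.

#aad46a is rgb(170, 212, 106).
8% tint:
  R: 170 + 0.08×(255−170) = 170 + 6.8 = 176.8 → 177
  G: 212 + 3.44 = 215.44 → 215
  B: 106 + 0.08×(255−106) = 106 + 11.92 = 117.92 → 118
  → #b1d776
85% tone:
  R: 170 + 0.85×(128−170) = 170 − 35.7 = 134.3 → 134
  G: 212 + 0.85×(128−212) = 212 − 71.4 = 140.6 → 141
  B: 106 + 0.85×(128−106) = 106 + 18.7 = 124.7 → 125
  → #868d7d

#b1d776, #868d7d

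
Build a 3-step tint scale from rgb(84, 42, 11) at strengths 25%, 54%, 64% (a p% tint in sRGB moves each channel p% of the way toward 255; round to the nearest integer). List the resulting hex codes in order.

#7f5f48, #b09d8f, #c1b2a7

25%: (84 + 42.75 = 126.75→127, 42 + 53.25 = 95.25→95, 11 + 61 = 72→72) → #7f5f48
54%: (84 + 92.34 = 176.34→176, 42 + 115.02 = 157.02→157, 11 + 131.76 = 142.76→143) → #b09d8f
64%: (84 + 109.44 = 193.44→193, 42 + 136.32 = 178.32→178, 11 + 156.16 = 167.16→167) → #c1b2a7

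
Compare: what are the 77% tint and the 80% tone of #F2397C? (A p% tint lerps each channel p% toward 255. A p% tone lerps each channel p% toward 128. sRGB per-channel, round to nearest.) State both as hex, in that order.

#FCD1E1, #97727F

#F2397C is rgb(242, 57, 124).
77% tint:
  R: 242 + 10.01 = 252.01 → 252
  G: 57 + 152.46 = 209.46 → 209
  B: 124 + 100.87 = 224.87 → 225
  → #FCD1E1
80% tone:
  R: 242 + 0.8×(128−242) = 242 − 91.2 = 150.8 → 151
  G: 57 + 0.8×(128−57) = 57 + 56.8 = 113.8 → 114
  B: 124 + 0.8×(128−124) = 124 + 3.2 = 127.2 → 127
  → #97727F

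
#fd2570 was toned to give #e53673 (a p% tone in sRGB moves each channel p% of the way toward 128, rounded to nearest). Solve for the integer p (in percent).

19%

#fd2570 is rgb(253, 37, 112); #e53673 is rgb(229, 54, 115).
On the R channel (widest range): 229 ≈ 253 + (p/100)(128 − 253), so p ≈ 100×(229 − 253)/(128 − 253) = -2400/-125 = 19.20.
p = 19 reproduces all three channels after rounding.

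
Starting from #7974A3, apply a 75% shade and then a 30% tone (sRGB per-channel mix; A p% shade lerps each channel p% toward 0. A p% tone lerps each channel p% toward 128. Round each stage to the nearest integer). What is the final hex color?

#7974A3 is rgb(121, 116, 163).
Lerp each channel 75% toward 0:
  R: 121 + 0.75×(0−121) = 121 − 90.75 = 30.25 → 30
  G: 116 − 87 = 29 → 29
  B: 163 − 122.25 = 40.75 → 41
After the shade: rgb(30, 29, 41) = #1E1D29.
A 30% tone moves each channel 30% toward 128:
  R: 30 + 0.3×(128−30) = 30 + 29.4 = 59.4 → 59
  G: 29 + 29.7 = 58.7 → 59
  B: 41 + 0.3×(128−41) = 41 + 26.1 = 67.1 → 67
rgb(59, 59, 67) = #3B3B43.

#3B3B43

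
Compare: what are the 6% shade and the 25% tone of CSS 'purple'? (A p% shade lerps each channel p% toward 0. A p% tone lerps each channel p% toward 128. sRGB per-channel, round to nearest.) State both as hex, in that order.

CSS purple is rgb(128, 0, 128).
6% shade:
  R: 128 − 7.68 = 120.32 → 120
  G: 0 + 0.06×(0−0) = 0 + 0 = 0 → 0
  B: 128 + 0.06×(0−128) = 128 − 7.68 = 120.32 → 120
  → #780078
25% tone:
  R: 128 + 0.25×(128−128) = 128 + 0 = 128 → 128
  G: 0 + 0.25×(128−0) = 0 + 32 = 32 → 32
  B: 128 + 0 = 128 → 128
  → #802080

#780078, #802080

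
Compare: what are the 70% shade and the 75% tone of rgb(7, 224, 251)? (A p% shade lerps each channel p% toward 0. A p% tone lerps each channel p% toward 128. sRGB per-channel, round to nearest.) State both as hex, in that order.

70% shade:
  R: 7 − 4.9 = 2.1 → 2
  G: 224 − 156.8 = 67.2 → 67
  B: 251 − 175.7 = 75.3 → 75
  → #02434b
75% tone:
  R: 7 + 0.75×(128−7) = 7 + 90.75 = 97.75 → 98
  G: 224 + 0.75×(128−224) = 224 − 72 = 152 → 152
  B: 251 + 0.75×(128−251) = 251 − 92.25 = 158.75 → 159
  → #62989f

#02434b, #62989f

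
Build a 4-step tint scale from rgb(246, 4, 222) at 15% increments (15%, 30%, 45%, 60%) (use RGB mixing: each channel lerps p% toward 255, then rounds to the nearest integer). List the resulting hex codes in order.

15%: (246 + 1.35 = 247.35→247, 4 + 37.65 = 41.65→42, 222 + 4.95 = 226.95→227) → #f72ae3
30%: (246 + 2.7 = 248.7→249, 4 + 75.3 = 79.3→79, 222 + 9.9 = 231.9→232) → #f94fe8
45%: (246 + 4.05 = 250.05→250, 4 + 112.95 = 116.95→117, 222 + 14.85 = 236.85→237) → #fa75ed
60%: (246 + 5.4 = 251.4→251, 4 + 150.6 = 154.6→155, 222 + 19.8 = 241.8→242) → #fb9bf2

#f72ae3, #f94fe8, #fa75ed, #fb9bf2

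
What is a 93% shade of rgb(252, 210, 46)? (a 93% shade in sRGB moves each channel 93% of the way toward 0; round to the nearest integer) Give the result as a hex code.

Lerp each channel 93% toward 0:
  R: 252 + 0.93×(0−252) = 252 − 234.36 = 17.64 → 18
  G: 210 − 195.3 = 14.7 → 15
  B: 46 + 0.93×(0−46) = 46 − 42.78 = 3.22 → 3
rgb(18, 15, 3) = #120F03.

#120F03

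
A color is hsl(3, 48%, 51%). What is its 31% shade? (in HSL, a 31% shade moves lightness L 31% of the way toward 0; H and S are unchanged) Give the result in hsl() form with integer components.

L moves 31% from 51 toward 0: 51 − 15.81 = 35.19 → 35.
H and S are unchanged.

hsl(3, 48%, 35%)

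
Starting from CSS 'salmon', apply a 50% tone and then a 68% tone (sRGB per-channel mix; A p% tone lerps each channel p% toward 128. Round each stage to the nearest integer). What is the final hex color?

CSS salmon is rgb(250, 128, 114).
Per channel, c → c + 0.5(128 − c):
  R: 250 + 0.5×(128−250) = 250 − 61 = 189 → 189
  G: 128 + 0.5×(128−128) = 128 + 0 = 128 → 128
  B: 114 + 7 = 121 → 121
After the tone: rgb(189, 128, 121) = #BD8079.
A 68% tone moves each channel 68% toward 128:
  R: 189 + 0.68×(128−189) = 189 − 41.48 = 147.52 → 148
  G: 128 + 0 = 128 → 128
  B: 121 + 0.68×(128−121) = 121 + 4.76 = 125.76 → 126
rgb(148, 128, 126) = #94807E.

#94807E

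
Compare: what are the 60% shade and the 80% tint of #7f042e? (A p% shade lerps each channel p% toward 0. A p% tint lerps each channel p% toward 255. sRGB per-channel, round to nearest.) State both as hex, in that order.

#330212, #e5cdd5

#7f042e is rgb(127, 4, 46).
60% shade:
  R: 127 + 0.6×(0−127) = 127 − 76.2 = 50.8 → 51
  G: 4 − 2.4 = 1.6 → 2
  B: 46 − 27.6 = 18.4 → 18
  → #330212
80% tint:
  R: 127 + 0.8×(255−127) = 127 + 102.4 = 229.4 → 229
  G: 4 + 0.8×(255−4) = 4 + 200.8 = 204.8 → 205
  B: 46 + 0.8×(255−46) = 46 + 167.2 = 213.2 → 213
  → #e5cdd5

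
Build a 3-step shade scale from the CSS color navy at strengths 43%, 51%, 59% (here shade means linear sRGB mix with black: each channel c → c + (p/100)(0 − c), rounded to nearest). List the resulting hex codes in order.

CSS navy is rgb(0, 0, 128).
43%: (0→0, 0→0, 128 − 55.04 = 72.96→73) → #000049
51%: (0→0, 0→0, 128 − 65.28 = 62.72→63) → #00003f
59%: (0→0, 0→0, 128 − 75.52 = 52.48→52) → #000034

#000049, #00003f, #000034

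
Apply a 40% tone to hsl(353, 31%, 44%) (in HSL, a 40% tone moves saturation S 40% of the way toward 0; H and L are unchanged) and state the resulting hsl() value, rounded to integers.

S moves 40% from 31 toward 0: 31 − 12.4 = 18.6 → 19.
H and L are unchanged.

hsl(353, 19%, 44%)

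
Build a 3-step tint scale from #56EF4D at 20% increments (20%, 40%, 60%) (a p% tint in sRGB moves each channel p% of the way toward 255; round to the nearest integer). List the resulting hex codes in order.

#78F271, #9AF594, #BBF9B8

#56EF4D is rgb(86, 239, 77).
20%: (86 + 33.8 = 119.8→120, 239 + 3.2 = 242.2→242, 77 + 35.6 = 112.6→113) → #78F271
40%: (86 + 67.6 = 153.6→154, 239 + 6.4 = 245.4→245, 77 + 71.2 = 148.2→148) → #9AF594
60%: (86 + 101.4 = 187.4→187, 239 + 9.6 = 248.6→249, 77 + 106.8 = 183.8→184) → #BBF9B8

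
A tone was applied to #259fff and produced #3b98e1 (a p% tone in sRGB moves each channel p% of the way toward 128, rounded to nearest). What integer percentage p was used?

#259fff is rgb(37, 159, 255); #3b98e1 is rgb(59, 152, 225).
On the B channel (widest range): 225 ≈ 255 + (p/100)(128 − 255), so p ≈ 100×(225 − 255)/(128 − 255) = -3000/-127 = 23.62.
p = 24 reproduces all three channels after rounding.

24%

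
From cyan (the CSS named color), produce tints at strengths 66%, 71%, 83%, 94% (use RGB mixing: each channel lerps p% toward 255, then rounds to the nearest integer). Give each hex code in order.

CSS cyan is rgb(0, 255, 255).
66%: (0 + 168.3 = 168.3→168, 255→255, 255→255) → #A8FFFF
71%: (0 + 181.05 = 181.05→181, 255→255, 255→255) → #B5FFFF
83%: (0 + 211.65 = 211.65→212, 255→255, 255→255) → #D4FFFF
94%: (0 + 239.7 = 239.7→240, 255→255, 255→255) → #F0FFFF

#A8FFFF, #B5FFFF, #D4FFFF, #F0FFFF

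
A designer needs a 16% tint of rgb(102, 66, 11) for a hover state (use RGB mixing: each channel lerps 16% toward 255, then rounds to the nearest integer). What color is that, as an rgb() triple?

rgb(126, 96, 50)

Lerp each channel 16% toward 255:
  R: 102 + 0.16×(255−102) = 102 + 24.48 = 126.48 → 126
  G: 66 + 0.16×(255−66) = 66 + 30.24 = 96.24 → 96
  B: 11 + 39.04 = 50.04 → 50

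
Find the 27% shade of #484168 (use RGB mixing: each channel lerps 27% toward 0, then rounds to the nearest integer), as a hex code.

#484168 is rgb(72, 65, 104).
A 27% shade moves each channel 27% toward 0:
  R: 72 − 19.44 = 52.56 → 53
  G: 65 + 0.27×(0−65) = 65 − 17.55 = 47.45 → 47
  B: 104 + 0.27×(0−104) = 104 − 28.08 = 75.92 → 76
rgb(53, 47, 76) = #352F4C.

#352F4C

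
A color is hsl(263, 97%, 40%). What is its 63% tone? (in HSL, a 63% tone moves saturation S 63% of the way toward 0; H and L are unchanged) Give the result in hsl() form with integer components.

hsl(263, 36%, 40%)

S moves 63% from 97 toward 0: 97 − 61.11 = 35.89 → 36.
H and L are unchanged.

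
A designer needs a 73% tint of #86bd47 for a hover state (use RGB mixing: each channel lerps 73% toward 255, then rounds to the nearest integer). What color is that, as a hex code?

#deedcd

#86bd47 is rgb(134, 189, 71).
A 73% tint moves each channel 73% toward 255:
  R: 134 + 0.73×(255−134) = 134 + 88.33 = 222.33 → 222
  G: 189 + 48.18 = 237.18 → 237
  B: 71 + 0.73×(255−71) = 71 + 134.32 = 205.32 → 205
rgb(222, 237, 205) = #deedcd.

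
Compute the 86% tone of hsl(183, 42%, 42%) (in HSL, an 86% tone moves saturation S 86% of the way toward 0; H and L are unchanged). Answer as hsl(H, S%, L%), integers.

S moves 86% from 42 toward 0: 42 − 36.12 = 5.88 → 6.
H and L are unchanged.

hsl(183, 6%, 42%)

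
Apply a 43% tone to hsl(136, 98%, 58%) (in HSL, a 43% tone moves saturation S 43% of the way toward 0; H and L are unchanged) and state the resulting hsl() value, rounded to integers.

hsl(136, 56%, 58%)

S moves 43% from 98 toward 0: 98 − 42.14 = 55.86 → 56.
H and L are unchanged.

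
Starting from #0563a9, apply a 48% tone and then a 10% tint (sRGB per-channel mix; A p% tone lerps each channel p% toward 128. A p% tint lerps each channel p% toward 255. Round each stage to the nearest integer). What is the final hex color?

#537fa0

#0563a9 is rgb(5, 99, 169).
Lerp each channel 48% toward 128:
  R: 5 + 0.48×(128−5) = 5 + 59.04 = 64.04 → 64
  G: 99 + 0.48×(128−99) = 99 + 13.92 = 112.92 → 113
  B: 169 + 0.48×(128−169) = 169 − 19.68 = 149.32 → 149
After the tone: rgb(64, 113, 149) = #407195.
Lerp each channel 10% toward 255:
  R: 64 + 19.1 = 83.1 → 83
  G: 113 + 0.1×(255−113) = 113 + 14.2 = 127.2 → 127
  B: 149 + 0.1×(255−149) = 149 + 10.6 = 159.6 → 160
rgb(83, 127, 160) = #537fa0.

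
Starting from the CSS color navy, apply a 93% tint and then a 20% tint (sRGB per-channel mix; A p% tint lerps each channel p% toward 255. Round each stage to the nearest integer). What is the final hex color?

#f1f1f8

CSS navy is rgb(0, 0, 128).
Lerp each channel 93% toward 255:
  R: 0 + 237.15 = 237.15 → 237
  G: 0 + 0.93×(255−0) = 0 + 237.15 = 237.15 → 237
  B: 128 + 118.11 = 246.11 → 246
After the tint: rgb(237, 237, 246) = #ededf6.
A 20% tint moves each channel 20% toward 255:
  R: 237 + 0.2×(255−237) = 237 + 3.6 = 240.6 → 241
  G: 237 + 0.2×(255−237) = 237 + 3.6 = 240.6 → 241
  B: 246 + 1.8 = 247.8 → 248
rgb(241, 241, 248) = #f1f1f8.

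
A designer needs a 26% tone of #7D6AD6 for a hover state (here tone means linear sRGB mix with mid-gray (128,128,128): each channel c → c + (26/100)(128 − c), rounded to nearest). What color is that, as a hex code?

#7D6AD6 is rgb(125, 106, 214).
Per channel, c → c + 0.26(128 − c):
  R: 125 + 0.78 = 125.78 → 126
  G: 106 + 0.26×(128−106) = 106 + 5.72 = 111.72 → 112
  B: 214 − 22.36 = 191.64 → 192
rgb(126, 112, 192) = #7E70C0.

#7E70C0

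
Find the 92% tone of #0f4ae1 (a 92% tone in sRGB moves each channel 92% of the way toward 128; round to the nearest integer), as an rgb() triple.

#0f4ae1 is rgb(15, 74, 225).
Lerp each channel 92% toward 128:
  R: 15 + 0.92×(128−15) = 15 + 103.96 = 118.96 → 119
  G: 74 + 49.68 = 123.68 → 124
  B: 225 + 0.92×(128−225) = 225 − 89.24 = 135.76 → 136

rgb(119, 124, 136)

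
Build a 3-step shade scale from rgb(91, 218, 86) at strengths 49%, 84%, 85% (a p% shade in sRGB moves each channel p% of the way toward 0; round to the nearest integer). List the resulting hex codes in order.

49%: (91 − 44.59 = 46.41→46, 218 − 106.82 = 111.18→111, 86 − 42.14 = 43.86→44) → #2e6f2c
84%: (91 − 76.44 = 14.56→15, 218 − 183.12 = 34.88→35, 86 − 72.24 = 13.76→14) → #0f230e
85%: (91 − 77.35 = 13.65→14, 218 − 185.3 = 32.7→33, 86 − 73.1 = 12.9→13) → #0e210d

#2e6f2c, #0f230e, #0e210d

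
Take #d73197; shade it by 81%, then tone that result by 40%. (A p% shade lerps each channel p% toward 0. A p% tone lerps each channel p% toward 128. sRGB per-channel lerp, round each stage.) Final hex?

#d73197 is rgb(215, 49, 151).
An 81% shade moves each channel 81% toward 0:
  R: 215 − 174.15 = 40.85 → 41
  G: 49 − 39.69 = 9.31 → 9
  B: 151 − 122.31 = 28.69 → 29
After the shade: rgb(41, 9, 29) = #29091d.
Per channel, c → c + 0.4(128 − c):
  R: 41 + 0.4×(128−41) = 41 + 34.8 = 75.8 → 76
  G: 9 + 0.4×(128−9) = 9 + 47.6 = 56.6 → 57
  B: 29 + 39.6 = 68.6 → 69
rgb(76, 57, 69) = #4c3945.

#4c3945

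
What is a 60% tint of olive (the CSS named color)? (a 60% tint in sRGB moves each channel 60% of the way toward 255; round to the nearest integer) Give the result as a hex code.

CSS olive is rgb(128, 128, 0).
Per channel, c → c + 0.6(255 − c):
  R: 128 + 76.2 = 204.2 → 204
  G: 128 + 0.6×(255−128) = 128 + 76.2 = 204.2 → 204
  B: 0 + 153 = 153 → 153
rgb(204, 204, 153) = #CCCC99.

#CCCC99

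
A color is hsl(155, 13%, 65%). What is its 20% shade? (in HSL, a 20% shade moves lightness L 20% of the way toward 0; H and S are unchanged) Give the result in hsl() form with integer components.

hsl(155, 13%, 52%)

L moves 20% from 65 toward 0: 65 − 13 = 52 → 52.
H and S are unchanged.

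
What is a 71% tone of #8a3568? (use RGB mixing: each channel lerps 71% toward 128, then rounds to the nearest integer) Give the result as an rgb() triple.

#8a3568 is rgb(138, 53, 104).
Per channel, c → c + 0.71(128 − c):
  R: 138 − 7.1 = 130.9 → 131
  G: 53 + 53.25 = 106.25 → 106
  B: 104 + 17.04 = 121.04 → 121

rgb(131, 106, 121)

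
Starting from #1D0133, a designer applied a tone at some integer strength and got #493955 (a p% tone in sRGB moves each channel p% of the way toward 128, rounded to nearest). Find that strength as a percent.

44%

#1D0133 is rgb(29, 1, 51); #493955 is rgb(73, 57, 85).
On the G channel (widest range): 57 ≈ 1 + (p/100)(128 − 1), so p ≈ 100×(57 − 1)/(128 − 1) = 5600/127 = 44.09.
p = 44 reproduces all three channels after rounding.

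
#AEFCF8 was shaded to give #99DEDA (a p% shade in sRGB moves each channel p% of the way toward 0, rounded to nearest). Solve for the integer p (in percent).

12%

#AEFCF8 is rgb(174, 252, 248); #99DEDA is rgb(153, 222, 218).
On the G channel (widest range): 222 ≈ 252 + (p/100)(0 − 252), so p ≈ 100×(222 − 252)/(0 − 252) = -3000/-252 = 11.90.
p = 12 reproduces all three channels after rounding.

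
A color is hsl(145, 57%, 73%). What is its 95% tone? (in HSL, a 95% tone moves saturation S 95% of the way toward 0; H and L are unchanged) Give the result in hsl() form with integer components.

S moves 95% from 57 toward 0: 57 − 54.15 = 2.85 → 3.
H and L are unchanged.

hsl(145, 3%, 73%)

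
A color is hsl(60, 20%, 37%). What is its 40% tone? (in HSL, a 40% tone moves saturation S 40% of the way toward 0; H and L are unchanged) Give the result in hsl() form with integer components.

hsl(60, 12%, 37%)

S moves 40% from 20 toward 0: 20 − 8 = 12 → 12.
H and L are unchanged.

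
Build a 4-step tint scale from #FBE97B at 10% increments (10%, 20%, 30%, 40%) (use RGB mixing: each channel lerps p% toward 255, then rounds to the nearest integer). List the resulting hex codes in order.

#FBEB88, #FCED95, #FCF0A3, #FDF2B0

#FBE97B is rgb(251, 233, 123).
10%: (251→251, 233 + 2.2 = 235.2→235, 123 + 13.2 = 136.2→136) → #FBEB88
20%: (251 + 0.8 = 251.8→252, 233 + 4.4 = 237.4→237, 123 + 26.4 = 149.4→149) → #FCED95
30%: (251 + 1.2 = 252.2→252, 233 + 6.6 = 239.6→240, 123 + 39.6 = 162.6→163) → #FCF0A3
40%: (251 + 1.6 = 252.6→253, 233 + 8.8 = 241.8→242, 123 + 52.8 = 175.8→176) → #FDF2B0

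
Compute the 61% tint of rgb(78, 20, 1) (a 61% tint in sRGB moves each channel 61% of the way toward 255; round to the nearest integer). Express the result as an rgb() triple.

rgb(186, 163, 156)

Per channel, c → c + 0.61(255 − c):
  R: 78 + 0.61×(255−78) = 78 + 107.97 = 185.97 → 186
  G: 20 + 0.61×(255−20) = 20 + 143.35 = 163.35 → 163
  B: 1 + 0.61×(255−1) = 1 + 154.94 = 155.94 → 156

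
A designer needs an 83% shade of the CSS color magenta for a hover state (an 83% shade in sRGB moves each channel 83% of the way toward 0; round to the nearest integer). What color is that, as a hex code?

CSS magenta is rgb(255, 0, 255).
Lerp each channel 83% toward 0:
  R: 255 − 211.65 = 43.35 → 43
  G: 0 + 0.83×(0−0) = 0 + 0 = 0 → 0
  B: 255 − 211.65 = 43.35 → 43
rgb(43, 0, 43) = #2B002B.

#2B002B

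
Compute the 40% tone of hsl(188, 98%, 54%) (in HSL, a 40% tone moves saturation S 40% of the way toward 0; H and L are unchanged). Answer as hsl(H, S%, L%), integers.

S moves 40% from 98 toward 0: 98 − 39.2 = 58.8 → 59.
H and L are unchanged.

hsl(188, 59%, 54%)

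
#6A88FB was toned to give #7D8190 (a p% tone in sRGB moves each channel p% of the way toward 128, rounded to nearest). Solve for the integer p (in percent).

87%

#6A88FB is rgb(106, 136, 251); #7D8190 is rgb(125, 129, 144).
On the B channel (widest range): 144 ≈ 251 + (p/100)(128 − 251), so p ≈ 100×(144 − 251)/(128 − 251) = -10700/-123 = 86.99.
p = 87 reproduces all three channels after rounding.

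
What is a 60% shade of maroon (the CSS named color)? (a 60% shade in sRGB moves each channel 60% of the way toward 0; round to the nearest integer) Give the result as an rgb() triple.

CSS maroon is rgb(128, 0, 0).
Per channel, c → c + 0.6(0 − c):
  R: 128 − 76.8 = 51.2 → 51
  G: 0 + 0.6×(0−0) = 0 + 0 = 0 → 0
  B: 0 + 0.6×(0−0) = 0 + 0 = 0 → 0

rgb(51, 0, 0)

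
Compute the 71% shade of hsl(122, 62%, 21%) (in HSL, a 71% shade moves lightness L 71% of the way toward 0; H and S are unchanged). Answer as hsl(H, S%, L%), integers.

L moves 71% from 21 toward 0: 21 − 14.91 = 6.09 → 6.
H and S are unchanged.

hsl(122, 62%, 6%)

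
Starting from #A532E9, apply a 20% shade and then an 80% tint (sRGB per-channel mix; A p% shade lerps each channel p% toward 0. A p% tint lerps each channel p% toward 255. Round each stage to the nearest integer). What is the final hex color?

#E6D4F1

#A532E9 is rgb(165, 50, 233).
Lerp each channel 20% toward 0:
  R: 165 − 33 = 132 → 132
  G: 50 − 10 = 40 → 40
  B: 233 + 0.2×(0−233) = 233 − 46.6 = 186.4 → 186
After the shade: rgb(132, 40, 186) = #8428BA.
Per channel, c → c + 0.8(255 − c):
  R: 132 + 98.4 = 230.4 → 230
  G: 40 + 0.8×(255−40) = 40 + 172 = 212 → 212
  B: 186 + 55.2 = 241.2 → 241
rgb(230, 212, 241) = #E6D4F1.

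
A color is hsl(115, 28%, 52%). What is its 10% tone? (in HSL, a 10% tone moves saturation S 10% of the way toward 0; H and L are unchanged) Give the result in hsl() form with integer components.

S moves 10% from 28 toward 0: 28 − 2.8 = 25.2 → 25.
H and L are unchanged.

hsl(115, 25%, 52%)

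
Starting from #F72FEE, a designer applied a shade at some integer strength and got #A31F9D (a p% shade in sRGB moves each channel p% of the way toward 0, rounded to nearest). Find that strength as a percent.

34%

#F72FEE is rgb(247, 47, 238); #A31F9D is rgb(163, 31, 157).
On the R channel (widest range): 163 ≈ 247 + (p/100)(0 − 247), so p ≈ 100×(163 − 247)/(0 − 247) = -8400/-247 = 34.01.
p = 34 reproduces all three channels after rounding.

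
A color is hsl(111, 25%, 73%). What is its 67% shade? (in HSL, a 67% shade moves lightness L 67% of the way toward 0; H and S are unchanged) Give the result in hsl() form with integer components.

L moves 67% from 73 toward 0: 73 − 48.91 = 24.09 → 24.
H and S are unchanged.

hsl(111, 25%, 24%)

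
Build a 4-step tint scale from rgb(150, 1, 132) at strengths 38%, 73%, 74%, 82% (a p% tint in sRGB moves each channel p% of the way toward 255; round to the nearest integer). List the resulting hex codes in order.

#BE62B3, #E3BADE, #E4BDDF, #ECD1E9

38%: (150 + 39.9 = 189.9→190, 1 + 96.52 = 97.52→98, 132 + 46.74 = 178.74→179) → #BE62B3
73%: (150 + 76.65 = 226.65→227, 1 + 185.42 = 186.42→186, 132 + 89.79 = 221.79→222) → #E3BADE
74%: (150 + 77.7 = 227.7→228, 1 + 187.96 = 188.96→189, 132 + 91.02 = 223.02→223) → #E4BDDF
82%: (150 + 86.1 = 236.1→236, 1 + 208.28 = 209.28→209, 132 + 100.86 = 232.86→233) → #ECD1E9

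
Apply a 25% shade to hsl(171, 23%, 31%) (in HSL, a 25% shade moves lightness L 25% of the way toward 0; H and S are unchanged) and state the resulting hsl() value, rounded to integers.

L moves 25% from 31 toward 0: 31 − 7.75 = 23.25 → 23.
H and S are unchanged.

hsl(171, 23%, 23%)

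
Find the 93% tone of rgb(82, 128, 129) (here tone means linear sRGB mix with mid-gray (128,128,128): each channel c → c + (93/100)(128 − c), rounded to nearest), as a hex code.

#7d8080

Lerp each channel 93% toward 128:
  R: 82 + 0.93×(128−82) = 82 + 42.78 = 124.78 → 125
  G: 128 + 0.93×(128−128) = 128 + 0 = 128 → 128
  B: 129 − 0.93 = 128.07 → 128
rgb(125, 128, 128) = #7d8080.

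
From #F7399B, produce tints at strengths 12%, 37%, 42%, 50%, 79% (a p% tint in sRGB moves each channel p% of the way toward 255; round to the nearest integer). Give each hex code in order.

#F7399B is rgb(247, 57, 155).
12%: (247 + 0.96 = 247.96→248, 57 + 23.76 = 80.76→81, 155 + 12 = 167→167) → #F851A7
37%: (247 + 2.96 = 249.96→250, 57 + 73.26 = 130.26→130, 155 + 37 = 192→192) → #FA82C0
42%: (247 + 3.36 = 250.36→250, 57 + 83.16 = 140.16→140, 155 + 42 = 197→197) → #FA8CC5
50%: (247 + 4 = 251→251, 57 + 99 = 156→156, 155 + 50 = 205→205) → #FB9CCD
79%: (247 + 6.32 = 253.32→253, 57 + 156.42 = 213.42→213, 155 + 79 = 234→234) → #FDD5EA

#F851A7, #FA82C0, #FA8CC5, #FB9CCD, #FDD5EA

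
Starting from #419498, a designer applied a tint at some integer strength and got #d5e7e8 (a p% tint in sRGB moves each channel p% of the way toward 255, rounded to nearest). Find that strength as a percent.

78%

#419498 is rgb(65, 148, 152); #d5e7e8 is rgb(213, 231, 232).
On the R channel (widest range): 213 ≈ 65 + (p/100)(255 − 65), so p ≈ 100×(213 − 65)/(255 − 65) = 14800/190 = 77.89.
p = 78 reproduces all three channels after rounding.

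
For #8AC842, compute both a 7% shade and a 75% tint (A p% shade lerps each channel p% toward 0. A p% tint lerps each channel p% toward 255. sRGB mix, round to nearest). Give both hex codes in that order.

#80BA3D, #E2F1D0

#8AC842 is rgb(138, 200, 66).
7% shade:
  R: 138 + 0.07×(0−138) = 138 − 9.66 = 128.34 → 128
  G: 200 + 0.07×(0−200) = 200 − 14 = 186 → 186
  B: 66 − 4.62 = 61.38 → 61
  → #80BA3D
75% tint:
  R: 138 + 0.75×(255−138) = 138 + 87.75 = 225.75 → 226
  G: 200 + 41.25 = 241.25 → 241
  B: 66 + 0.75×(255−66) = 66 + 141.75 = 207.75 → 208
  → #E2F1D0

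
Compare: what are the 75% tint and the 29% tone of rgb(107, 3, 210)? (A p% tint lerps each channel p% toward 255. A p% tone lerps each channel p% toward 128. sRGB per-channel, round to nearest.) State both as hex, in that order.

#DAC0F4, #7127BA

75% tint:
  R: 107 + 111 = 218 → 218
  G: 3 + 189 = 192 → 192
  B: 210 + 0.75×(255−210) = 210 + 33.75 = 243.75 → 244
  → #DAC0F4
29% tone:
  R: 107 + 0.29×(128−107) = 107 + 6.09 = 113.09 → 113
  G: 3 + 0.29×(128−3) = 3 + 36.25 = 39.25 → 39
  B: 210 + 0.29×(128−210) = 210 − 23.78 = 186.22 → 186
  → #7127BA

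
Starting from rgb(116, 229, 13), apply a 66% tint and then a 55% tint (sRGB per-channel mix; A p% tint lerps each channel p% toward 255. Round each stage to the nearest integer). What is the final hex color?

#eafbda

Lerp each channel 66% toward 255:
  R: 116 + 91.74 = 207.74 → 208
  G: 229 + 0.66×(255−229) = 229 + 17.16 = 246.16 → 246
  B: 13 + 0.66×(255−13) = 13 + 159.72 = 172.72 → 173
After the tint: rgb(208, 246, 173) = #d0f6ad.
A 55% tint moves each channel 55% toward 255:
  R: 208 + 0.55×(255−208) = 208 + 25.85 = 233.85 → 234
  G: 246 + 0.55×(255−246) = 246 + 4.95 = 250.95 → 251
  B: 173 + 0.55×(255−173) = 173 + 45.1 = 218.1 → 218
rgb(234, 251, 218) = #eafbda.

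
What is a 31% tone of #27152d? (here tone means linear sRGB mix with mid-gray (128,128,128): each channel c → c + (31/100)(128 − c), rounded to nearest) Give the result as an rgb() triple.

rgb(67, 54, 71)

#27152d is rgb(39, 21, 45).
A 31% tone moves each channel 31% toward 128:
  R: 39 + 0.31×(128−39) = 39 + 27.59 = 66.59 → 67
  G: 21 + 0.31×(128−21) = 21 + 33.17 = 54.17 → 54
  B: 45 + 0.31×(128−45) = 45 + 25.73 = 70.73 → 71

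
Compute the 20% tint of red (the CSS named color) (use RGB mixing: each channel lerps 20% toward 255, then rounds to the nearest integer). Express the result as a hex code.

CSS red is rgb(255, 0, 0).
A 20% tint moves each channel 20% toward 255:
  R: 255 + 0.2×(255−255) = 255 + 0 = 255 → 255
  G: 0 + 0.2×(255−0) = 0 + 51 = 51 → 51
  B: 0 + 0.2×(255−0) = 0 + 51 = 51 → 51
rgb(255, 51, 51) = #ff3333.

#ff3333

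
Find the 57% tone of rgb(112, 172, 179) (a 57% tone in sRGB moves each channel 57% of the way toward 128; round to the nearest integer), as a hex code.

Per channel, c → c + 0.57(128 − c):
  R: 112 + 9.12 = 121.12 → 121
  G: 172 − 25.08 = 146.92 → 147
  B: 179 + 0.57×(128−179) = 179 − 29.07 = 149.93 → 150
rgb(121, 147, 150) = #799396.

#799396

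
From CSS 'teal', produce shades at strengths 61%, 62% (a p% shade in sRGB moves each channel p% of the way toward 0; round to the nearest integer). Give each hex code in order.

CSS teal is rgb(0, 128, 128).
61%: (0→0, 128 − 78.08 = 49.92→50, 128 − 78.08 = 49.92→50) → #003232
62%: (0→0, 128 − 79.36 = 48.64→49, 128 − 79.36 = 48.64→49) → #003131

#003232, #003131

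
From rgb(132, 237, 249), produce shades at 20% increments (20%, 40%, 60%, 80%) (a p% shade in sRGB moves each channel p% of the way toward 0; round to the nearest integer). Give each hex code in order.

#6abec7, #4f8e95, #355f64, #1a2f32

20%: (132 − 26.4 = 105.6→106, 237 − 47.4 = 189.6→190, 249 − 49.8 = 199.2→199) → #6abec7
40%: (132 − 52.8 = 79.2→79, 237 − 94.8 = 142.2→142, 249 − 99.6 = 149.4→149) → #4f8e95
60%: (132 − 79.2 = 52.8→53, 237 − 142.2 = 94.8→95, 249 − 149.4 = 99.6→100) → #355f64
80%: (132 − 105.6 = 26.4→26, 237 − 189.6 = 47.4→47, 249 − 199.2 = 49.8→50) → #1a2f32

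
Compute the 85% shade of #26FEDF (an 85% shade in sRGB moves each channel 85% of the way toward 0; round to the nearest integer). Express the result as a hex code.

#26FEDF is rgb(38, 254, 223).
Per channel, c → c + 0.85(0 − c):
  R: 38 + 0.85×(0−38) = 38 − 32.3 = 5.7 → 6
  G: 254 + 0.85×(0−254) = 254 − 215.9 = 38.1 → 38
  B: 223 − 189.55 = 33.45 → 33
rgb(6, 38, 33) = #062621.

#062621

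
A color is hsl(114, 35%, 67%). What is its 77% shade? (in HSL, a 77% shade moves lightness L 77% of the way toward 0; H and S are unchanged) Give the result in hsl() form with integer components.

hsl(114, 35%, 15%)

L moves 77% from 67 toward 0: 67 − 51.59 = 15.41 → 15.
H and S are unchanged.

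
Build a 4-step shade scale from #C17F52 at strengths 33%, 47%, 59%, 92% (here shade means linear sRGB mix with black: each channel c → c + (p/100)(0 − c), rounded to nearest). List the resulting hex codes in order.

#C17F52 is rgb(193, 127, 82).
33%: (193 − 63.69 = 129.31→129, 127 − 41.91 = 85.09→85, 82 − 27.06 = 54.94→55) → #815537
47%: (193 − 90.71 = 102.29→102, 127 − 59.69 = 67.31→67, 82 − 38.54 = 43.46→43) → #66432B
59%: (193 − 113.87 = 79.13→79, 127 − 74.93 = 52.07→52, 82 − 48.38 = 33.62→34) → #4F3422
92%: (193 − 177.56 = 15.44→15, 127 − 116.84 = 10.16→10, 82 − 75.44 = 6.56→7) → #0F0A07

#815537, #66432B, #4F3422, #0F0A07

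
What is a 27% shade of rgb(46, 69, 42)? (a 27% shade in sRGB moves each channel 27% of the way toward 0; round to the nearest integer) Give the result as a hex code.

Lerp each channel 27% toward 0:
  R: 46 + 0.27×(0−46) = 46 − 12.42 = 33.58 → 34
  G: 69 + 0.27×(0−69) = 69 − 18.63 = 50.37 → 50
  B: 42 + 0.27×(0−42) = 42 − 11.34 = 30.66 → 31
rgb(34, 50, 31) = #22321f.

#22321f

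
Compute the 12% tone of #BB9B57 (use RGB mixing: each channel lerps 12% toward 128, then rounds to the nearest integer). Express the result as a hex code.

#B4985C

#BB9B57 is rgb(187, 155, 87).
A 12% tone moves each channel 12% toward 128:
  R: 187 + 0.12×(128−187) = 187 − 7.08 = 179.92 → 180
  G: 155 + 0.12×(128−155) = 155 − 3.24 = 151.76 → 152
  B: 87 + 0.12×(128−87) = 87 + 4.92 = 91.92 → 92
rgb(180, 152, 92) = #B4985C.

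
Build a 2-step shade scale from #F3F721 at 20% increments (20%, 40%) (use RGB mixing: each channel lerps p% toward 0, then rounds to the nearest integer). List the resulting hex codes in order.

#F3F721 is rgb(243, 247, 33).
20%: (243 − 48.6 = 194.4→194, 247 − 49.4 = 197.6→198, 33 − 6.6 = 26.4→26) → #C2C61A
40%: (243 − 97.2 = 145.8→146, 247 − 98.8 = 148.2→148, 33 − 13.2 = 19.8→20) → #929414

#C2C61A, #929414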